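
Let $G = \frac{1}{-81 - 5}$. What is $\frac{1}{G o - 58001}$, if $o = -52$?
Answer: $- \frac{43}{2494017} \approx -1.7241 \cdot 10^{-5}$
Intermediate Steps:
$G = - \frac{1}{86}$ ($G = \frac{1}{-86} = - \frac{1}{86} \approx -0.011628$)
$\frac{1}{G o - 58001} = \frac{1}{\left(- \frac{1}{86}\right) \left(-52\right) - 58001} = \frac{1}{\frac{26}{43} - 58001} = \frac{1}{- \frac{2494017}{43}} = - \frac{43}{2494017}$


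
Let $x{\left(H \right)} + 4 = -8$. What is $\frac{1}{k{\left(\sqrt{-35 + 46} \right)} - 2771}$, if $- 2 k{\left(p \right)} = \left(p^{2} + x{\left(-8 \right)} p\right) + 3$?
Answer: $- \frac{463}{1286148} - \frac{\sqrt{11}}{1286148} \approx -0.00036257$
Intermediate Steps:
$x{\left(H \right)} = -12$ ($x{\left(H \right)} = -4 - 8 = -12$)
$k{\left(p \right)} = - \frac{3}{2} + 6 p - \frac{p^{2}}{2}$ ($k{\left(p \right)} = - \frac{\left(p^{2} - 12 p\right) + 3}{2} = - \frac{3 + p^{2} - 12 p}{2} = - \frac{3}{2} + 6 p - \frac{p^{2}}{2}$)
$\frac{1}{k{\left(\sqrt{-35 + 46} \right)} - 2771} = \frac{1}{\left(- \frac{3}{2} + 6 \sqrt{-35 + 46} - \frac{\left(\sqrt{-35 + 46}\right)^{2}}{2}\right) - 2771} = \frac{1}{\left(- \frac{3}{2} + 6 \sqrt{11} - \frac{\left(\sqrt{11}\right)^{2}}{2}\right) - 2771} = \frac{1}{\left(- \frac{3}{2} + 6 \sqrt{11} - \frac{11}{2}\right) - 2771} = \frac{1}{\left(-7 + 6 \sqrt{11}\right) - 2771} = \frac{1}{-2778 + 6 \sqrt{11}}$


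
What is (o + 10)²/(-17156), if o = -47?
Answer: -1369/17156 ≈ -0.079797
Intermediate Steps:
(o + 10)²/(-17156) = (-47 + 10)²/(-17156) = (-37)²*(-1/17156) = 1369*(-1/17156) = -1369/17156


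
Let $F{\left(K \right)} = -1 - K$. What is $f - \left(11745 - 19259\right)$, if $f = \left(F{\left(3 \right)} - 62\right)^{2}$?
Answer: $11870$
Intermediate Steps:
$f = 4356$ ($f = \left(\left(-1 - 3\right) - 62\right)^{2} = \left(-4 - 62\right)^{2} = \left(-66\right)^{2} = 4356$)
$f - \left(11745 - 19259\right) = 4356 - \left(11745 - 19259\right) = 4356 - -7514 = 4356 + 7514 = 11870$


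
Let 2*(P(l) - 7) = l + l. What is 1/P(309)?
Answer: 1/316 ≈ 0.0031646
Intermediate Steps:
P(l) = 7 + l (P(l) = 7 + (l + l)/2 = 7 + (2*l)/2 = 7 + l)
1/P(309) = 1/(7 + 309) = 1/316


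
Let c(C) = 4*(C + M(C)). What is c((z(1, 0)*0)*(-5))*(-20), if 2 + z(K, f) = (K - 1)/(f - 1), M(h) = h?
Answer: 0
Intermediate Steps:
z(K, f) = -2 + (-1 + K)/(-1 + f) (z(K, f) = -2 + (K - 1)/(f - 1) = -2 + (-1 + K)/(-1 + f))
c(C) = 8*C (c(C) = 4*(C + C) = 4*(2*C) = 8*C)
c((z(1, 0)*0)*(-5))*(-20) = (8*((((1 + 1 - 2*0)/(-1 + 0))*0)*(-5)))*(-20) = (8*((((1 + 1 + 0)/(-1))*0)*(-5)))*(-20) = (8*((-1*2*0)*(-5)))*(-20) = (8*(-2*0*(-5)))*(-20) = (8*(0*(-5)))*(-20) = (8*0)*(-20) = 0*(-20) = 0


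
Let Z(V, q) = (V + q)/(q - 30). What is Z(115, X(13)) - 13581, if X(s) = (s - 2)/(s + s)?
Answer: -10446790/769 ≈ -13585.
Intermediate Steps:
X(s) = (-2 + s)/(2*s) (X(s) = (-2 + s)/((2*s)) = (-2 + s)*(1/(2*s)) = (-2 + s)/(2*s))
Z(V, q) = (V + q)/(-30 + q)
Z(115, X(13)) - 13581 = (115 + (1/2)*(-2 + 13)/13)/(-30 + (1/2)*(-2 + 13)/13) - 13581 = (115 + (1/2)*(1/13)*11)/(-30 + (1/2)*(1/13)*11) - 13581 = (115 + 11/26)/(-30 + 11/26) - 13581 = (3001/26)/(-769/26) - 13581 = -26/769*3001/26 - 13581 = -3001/769 - 13581 = -10446790/769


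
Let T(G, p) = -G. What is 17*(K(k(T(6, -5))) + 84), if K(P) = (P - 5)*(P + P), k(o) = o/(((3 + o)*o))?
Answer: 13396/9 ≈ 1488.4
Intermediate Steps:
k(o) = 1/(3 + o) (k(o) = o/((o*(3 + o))) = o*(1/(o*(3 + o))) = 1/(3 + o))
K(P) = 2*P*(-5 + P) (K(P) = (-5 + P)*(2*P) = 2*P*(-5 + P))
17*(K(k(T(6, -5))) + 84) = 17*(2*(-5 + 1/(3 - 1*6))/(3 - 1*6) + 84) = 17*(2*(-5 + 1/(3 - 6))/(3 - 6) + 84) = 17*(2*(-5 + 1/(-3))/(-3) + 84) = 17*(2*(-1/3)*(-5 - 1/3) + 84) = 17*(2*(-1/3)*(-16/3) + 84) = 17*(32/9 + 84) = 17*(788/9) = 13396/9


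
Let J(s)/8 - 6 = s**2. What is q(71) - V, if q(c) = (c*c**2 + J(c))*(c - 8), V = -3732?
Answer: 25095813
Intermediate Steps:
J(s) = 48 + 8*s**2
q(c) = (-8 + c)*(48 + c**3 + 8*c**2) (q(c) = (c*c**2 + (48 + 8*c**2))*(c - 8) = (c**3 + (48 + 8*c**2))*(-8 + c) = (48 + c**3 + 8*c**2)*(-8 + c) = (-8 + c)*(48 + c**3 + 8*c**2))
q(71) - V = (-384 + 71**4 - 64*71**2 + 48*71) - 1*(-3732) = (-384 + 25411681 - 64*5041 + 3408) + 3732 = (-384 + 25411681 - 322624 + 3408) + 3732 = 25092081 + 3732 = 25095813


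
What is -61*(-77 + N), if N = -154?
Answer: 14091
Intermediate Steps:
-61*(-77 + N) = -61*(-77 - 154) = -61*(-231) = 14091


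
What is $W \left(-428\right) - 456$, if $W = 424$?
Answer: $-181928$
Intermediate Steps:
$W \left(-428\right) - 456 = 424 \left(-428\right) - 456 = -181472 - 456 = -181928$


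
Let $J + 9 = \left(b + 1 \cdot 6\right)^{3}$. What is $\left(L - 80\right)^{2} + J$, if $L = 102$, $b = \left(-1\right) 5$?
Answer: $476$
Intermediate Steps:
$b = -5$
$J = -8$ ($J = -9 + \left(-5 + 1 \cdot 6\right)^{3} = -9 + \left(-5 + 6\right)^{3} = -9 + 1^{3} = -9 + 1 = -8$)
$\left(L - 80\right)^{2} + J = \left(102 - 80\right)^{2} - 8 = 22^{2} - 8 = 484 - 8 = 476$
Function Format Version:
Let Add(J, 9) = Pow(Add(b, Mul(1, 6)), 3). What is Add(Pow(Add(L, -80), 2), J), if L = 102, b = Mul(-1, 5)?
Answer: 476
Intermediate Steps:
b = -5
J = -8 (J = Add(-9, Pow(Add(-5, Mul(1, 6)), 3)) = Add(-9, Pow(Add(-5, 6), 3)) = Add(-9, Pow(1, 3)) = Add(-9, 1) = -8)
Add(Pow(Add(L, -80), 2), J) = Add(Pow(Add(102, -80), 2), -8) = Add(Pow(22, 2), -8) = Add(484, -8) = 476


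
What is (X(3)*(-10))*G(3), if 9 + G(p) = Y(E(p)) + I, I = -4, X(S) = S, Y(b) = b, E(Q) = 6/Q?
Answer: 330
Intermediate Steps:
G(p) = -13 + 6/p (G(p) = -9 + (6/p - 4) = -9 + (-4 + 6/p) = -13 + 6/p)
(X(3)*(-10))*G(3) = (3*(-10))*(-13 + 6/3) = -30*(-13 + 6*(⅓)) = -30*(-13 + 2) = -30*(-11) = 330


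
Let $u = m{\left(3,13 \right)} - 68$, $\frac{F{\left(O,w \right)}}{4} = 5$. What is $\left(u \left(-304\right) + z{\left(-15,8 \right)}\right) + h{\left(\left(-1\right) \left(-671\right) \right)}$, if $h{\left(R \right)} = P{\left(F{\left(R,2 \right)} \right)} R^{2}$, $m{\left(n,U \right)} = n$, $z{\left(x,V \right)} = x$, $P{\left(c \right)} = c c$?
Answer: $180116145$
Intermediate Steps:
$F{\left(O,w \right)} = 20$ ($F{\left(O,w \right)} = 4 \cdot 5 = 20$)
$P{\left(c \right)} = c^{2}$
$u = -65$ ($u = 3 - 68 = -65$)
$h{\left(R \right)} = 400 R^{2}$ ($h{\left(R \right)} = 20^{2} R^{2} = 400 R^{2}$)
$\left(u \left(-304\right) + z{\left(-15,8 \right)}\right) + h{\left(\left(-1\right) \left(-671\right) \right)} = \left(\left(-65\right) \left(-304\right) - 15\right) + 400 \left(\left(-1\right) \left(-671\right)\right)^{2} = \left(19760 - 15\right) + 400 \cdot 671^{2} = 19745 + 400 \cdot 450241 = 19745 + 180096400 = 180116145$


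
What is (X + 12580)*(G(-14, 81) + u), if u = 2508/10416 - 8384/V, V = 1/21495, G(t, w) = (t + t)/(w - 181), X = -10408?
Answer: -2123480519911557/5425 ≈ -3.9143e+11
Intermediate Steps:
G(t, w) = 2*t/(-181 + w) (G(t, w) = (2*t)/(-181 + w) = 2*t/(-181 + w))
V = 1/21495 ≈ 4.6522e-5
u = -156425821231/868 (u = 2508/10416 - 8384/1/21495 = 2508*(1/10416) - 8384*21495 = 209/868 - 180214080 = -156425821231/868 ≈ -1.8021e+8)
(X + 12580)*(G(-14, 81) + u) = (-10408 + 12580)*(2*(-14)/(-181 + 81) - 156425821231/868) = 2172*(2*(-14)/(-100) - 156425821231/868) = 2172*(2*(-14)*(-1/100) - 156425821231/868) = 2172*(7/25 - 156425821231/868) = 2172*(-3910645524699/21700) = -2123480519911557/5425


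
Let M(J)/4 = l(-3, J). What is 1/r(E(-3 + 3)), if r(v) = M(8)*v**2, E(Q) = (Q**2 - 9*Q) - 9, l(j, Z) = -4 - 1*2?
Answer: -1/1944 ≈ -0.00051440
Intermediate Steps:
l(j, Z) = -6 (l(j, Z) = -4 - 2 = -6)
M(J) = -24 (M(J) = 4*(-6) = -24)
E(Q) = -9 + Q**2 - 9*Q
r(v) = -24*v**2
1/r(E(-3 + 3)) = 1/(-24*(-9 + (-3 + 3)**2 - 9*(-3 + 3))**2) = 1/(-24*(-9 + 0**2 - 9*0)**2) = 1/(-24*(-9 + 0 + 0)**2) = 1/(-24*(-9)**2) = 1/(-24*81) = 1/(-1944) = -1/1944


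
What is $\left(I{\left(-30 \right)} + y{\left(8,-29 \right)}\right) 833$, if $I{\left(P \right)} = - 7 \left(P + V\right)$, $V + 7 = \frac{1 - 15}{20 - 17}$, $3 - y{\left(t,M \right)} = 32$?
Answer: $\frac{656404}{3} \approx 2.188 \cdot 10^{5}$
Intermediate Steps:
$y{\left(t,M \right)} = -29$ ($y{\left(t,M \right)} = 3 - 32 = -29$)
$V = - \frac{35}{3}$ ($V = -7 + \frac{1 - 15}{20 - 17} = -7 - \frac{14}{3} = - \frac{35}{3} \approx -11.667$)
$I{\left(P \right)} = \frac{245}{3} - 7 P$ ($I{\left(P \right)} = - 7 \left(P - \frac{35}{3}\right) = - 7 \left(- \frac{35}{3} + P\right) = \frac{245}{3} - 7 P$)
$\left(I{\left(-30 \right)} + y{\left(8,-29 \right)}\right) 833 = \left(\left(\frac{245}{3} - -210\right) - 29\right) 833 = \left(\left(\frac{245}{3} + 210\right) - 29\right) 833 = \left(\frac{875}{3} - 29\right) 833 = \frac{788}{3} \cdot 833 = \frac{656404}{3}$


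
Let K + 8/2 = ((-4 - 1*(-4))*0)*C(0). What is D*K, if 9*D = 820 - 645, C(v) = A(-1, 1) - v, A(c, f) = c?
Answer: -700/9 ≈ -77.778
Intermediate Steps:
C(v) = -1 - v
K = -4 (K = -4 + ((-4 - 1*(-4))*0)*(-1 - 1*0) = -4 + ((-4 + 4)*0)*(-1 + 0) = -4 + (0*0)*(-1) = -4 + 0*(-1) = -4 + 0 = -4)
D = 175/9 (D = (820 - 645)/9 = (⅑)*175 = 175/9 ≈ 19.444)
D*K = (175/9)*(-4) = -700/9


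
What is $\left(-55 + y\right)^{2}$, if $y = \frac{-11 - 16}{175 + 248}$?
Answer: $\frac{6697744}{2209} \approx 3032.0$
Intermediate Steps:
$y = - \frac{3}{47}$ ($y = - \frac{27}{423} = \left(-27\right) \frac{1}{423} = - \frac{3}{47} \approx -0.06383$)
$\left(-55 + y\right)^{2} = \left(-55 - \frac{3}{47}\right)^{2} = \left(- \frac{2588}{47}\right)^{2} = \frac{6697744}{2209}$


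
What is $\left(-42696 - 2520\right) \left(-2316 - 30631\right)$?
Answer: $1489731552$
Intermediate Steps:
$\left(-42696 - 2520\right) \left(-2316 - 30631\right) = \left(-45216\right) \left(-32947\right) = 1489731552$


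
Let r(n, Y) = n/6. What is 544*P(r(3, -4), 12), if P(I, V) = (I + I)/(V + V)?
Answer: 68/3 ≈ 22.667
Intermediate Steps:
r(n, Y) = n/6 (r(n, Y) = n*(1/6) = n/6)
P(I, V) = I/V (P(I, V) = (2*I)/((2*V)) = (2*I)*(1/(2*V)) = I/V)
544*P(r(3, -4), 12) = 544*(((1/6)*3)/12) = 544*((1/2)*(1/12)) = 544*(1/24) = 68/3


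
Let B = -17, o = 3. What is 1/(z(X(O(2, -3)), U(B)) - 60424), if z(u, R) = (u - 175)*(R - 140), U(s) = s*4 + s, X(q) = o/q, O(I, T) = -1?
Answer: -1/20374 ≈ -4.9082e-5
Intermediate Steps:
X(q) = 3/q
U(s) = 5*s (U(s) = 4*s + s = 5*s)
z(u, R) = (-175 + u)*(-140 + R)
1/(z(X(O(2, -3)), U(B)) - 60424) = 1/((24500 - 875*(-17) - 420/(-1) + (5*(-17))*(3/(-1))) - 60424) = 1/((24500 - 175*(-85) - 420*(-1) - 255*(-1)) - 60424) = 1/((24500 + 14875 - 140*(-3) - 85*(-3)) - 60424) = 1/((24500 + 14875 + 420 + 255) - 60424) = 1/(40050 - 60424) = 1/(-20374) = -1/20374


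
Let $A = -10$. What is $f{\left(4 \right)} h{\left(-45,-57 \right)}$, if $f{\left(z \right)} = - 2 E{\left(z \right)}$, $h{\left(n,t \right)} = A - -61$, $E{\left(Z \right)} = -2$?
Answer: $204$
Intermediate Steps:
$h{\left(n,t \right)} = 51$ ($h{\left(n,t \right)} = -10 - -61 = -10 + 61 = 51$)
$f{\left(z \right)} = 4$ ($f{\left(z \right)} = \left(-2\right) \left(-2\right) = 4$)
$f{\left(4 \right)} h{\left(-45,-57 \right)} = 4 \cdot 51 = 204$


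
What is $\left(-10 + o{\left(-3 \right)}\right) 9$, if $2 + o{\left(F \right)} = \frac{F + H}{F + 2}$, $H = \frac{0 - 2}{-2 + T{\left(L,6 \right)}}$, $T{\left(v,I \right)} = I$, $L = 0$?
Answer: $- \frac{153}{2} \approx -76.5$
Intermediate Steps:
$H = - \frac{1}{2}$ ($H = \frac{0 - 2}{-2 + 6} = - \frac{2}{4} = \left(-2\right) \frac{1}{4} = - \frac{1}{2} \approx -0.5$)
$o{\left(F \right)} = -2 + \frac{- \frac{1}{2} + F}{2 + F}$ ($o{\left(F \right)} = -2 + \frac{F - \frac{1}{2}}{F + 2} = -2 + \frac{- \frac{1}{2} + F}{2 + F}$)
$\left(-10 + o{\left(-3 \right)}\right) 9 = \left(-10 + \frac{- \frac{9}{2} - -3}{2 - 3}\right) 9 = \left(-10 + \frac{- \frac{9}{2} + 3}{-1}\right) 9 = \left(-10 - - \frac{3}{2}\right) 9 = \left(-10 + \frac{3}{2}\right) 9 = \left(- \frac{17}{2}\right) 9 = - \frac{153}{2}$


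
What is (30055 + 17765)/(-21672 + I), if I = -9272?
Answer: -11955/7736 ≈ -1.5454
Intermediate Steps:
(30055 + 17765)/(-21672 + I) = (30055 + 17765)/(-21672 - 9272) = 47820/(-30944) = 47820*(-1/30944) = -11955/7736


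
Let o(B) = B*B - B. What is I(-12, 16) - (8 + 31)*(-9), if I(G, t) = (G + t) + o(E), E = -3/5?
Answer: 8899/25 ≈ 355.96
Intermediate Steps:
E = -⅗ (E = -3*⅕ = -⅗ ≈ -0.60000)
o(B) = B² - B
I(G, t) = 24/25 + G + t (I(G, t) = (G + t) - 3*(-1 - ⅗)/5 = (G + t) - ⅗*(-8/5) = (G + t) + 24/25 = 24/25 + G + t)
I(-12, 16) - (8 + 31)*(-9) = (24/25 - 12 + 16) - (8 + 31)*(-9) = 124/25 - 39*(-9) = 124/25 - 1*(-351) = 124/25 + 351 = 8899/25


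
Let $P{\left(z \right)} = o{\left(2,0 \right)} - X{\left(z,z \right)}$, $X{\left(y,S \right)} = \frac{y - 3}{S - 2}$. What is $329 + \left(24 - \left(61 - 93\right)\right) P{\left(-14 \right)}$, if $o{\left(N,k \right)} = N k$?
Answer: $\frac{539}{2} \approx 269.5$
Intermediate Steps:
$X{\left(y,S \right)} = \frac{-3 + y}{-2 + S}$
$P{\left(z \right)} = - \frac{-3 + z}{-2 + z}$ ($P{\left(z \right)} = 2 \cdot 0 - \frac{-3 + z}{-2 + z} = 0 - \frac{-3 + z}{-2 + z} = - \frac{-3 + z}{-2 + z}$)
$329 + \left(24 - \left(61 - 93\right)\right) P{\left(-14 \right)} = 329 + \left(24 - \left(61 - 93\right)\right) \frac{3 - -14}{-2 - 14} = 329 + \left(24 - \left(61 - 93\right)\right) \frac{3 + 14}{-16} = 329 + \left(24 - -32\right) \left(\left(- \frac{1}{16}\right) 17\right) = 329 + \left(24 + 32\right) \left(- \frac{17}{16}\right) = 329 + 56 \left(- \frac{17}{16}\right) = 329 - \frac{119}{2} = \frac{539}{2}$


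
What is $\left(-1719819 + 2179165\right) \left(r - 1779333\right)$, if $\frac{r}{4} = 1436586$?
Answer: $1822230634806$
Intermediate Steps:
$r = 5746344$ ($r = 4 \cdot 1436586 = 5746344$)
$\left(-1719819 + 2179165\right) \left(r - 1779333\right) = \left(-1719819 + 2179165\right) \left(5746344 - 1779333\right) = 459346 \cdot 3967011 = 1822230634806$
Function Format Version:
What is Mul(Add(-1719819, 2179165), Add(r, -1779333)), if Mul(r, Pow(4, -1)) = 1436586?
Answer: 1822230634806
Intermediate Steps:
r = 5746344 (r = Mul(4, 1436586) = 5746344)
Mul(Add(-1719819, 2179165), Add(r, -1779333)) = Mul(Add(-1719819, 2179165), Add(5746344, -1779333)) = Mul(459346, 3967011) = 1822230634806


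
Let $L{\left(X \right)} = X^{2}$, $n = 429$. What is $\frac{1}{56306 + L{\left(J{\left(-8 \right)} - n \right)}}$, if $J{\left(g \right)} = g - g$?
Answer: $\frac{1}{240347} \approx 4.1607 \cdot 10^{-6}$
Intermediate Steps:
$J{\left(g \right)} = 0$
$\frac{1}{56306 + L{\left(J{\left(-8 \right)} - n \right)}} = \frac{1}{56306 + \left(0 - 429\right)^{2}} = \frac{1}{56306 + \left(-429\right)^{2}} = \frac{1}{56306 + 184041} = \frac{1}{240347}$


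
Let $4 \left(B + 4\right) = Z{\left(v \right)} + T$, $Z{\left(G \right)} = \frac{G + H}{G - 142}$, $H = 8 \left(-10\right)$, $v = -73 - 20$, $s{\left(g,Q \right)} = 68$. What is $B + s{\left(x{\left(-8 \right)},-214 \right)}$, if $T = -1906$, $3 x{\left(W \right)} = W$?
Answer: $- \frac{387577}{940} \approx -412.32$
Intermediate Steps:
$x{\left(W \right)} = \frac{W}{3}$
$v = -93$
$H = -80$
$Z{\left(G \right)} = \frac{-80 + G}{-142 + G}$ ($Z{\left(G \right)} = \frac{G - 80}{G - 142} = \frac{-80 + G}{-142 + G}$)
$B = - \frac{451497}{940}$ ($B = -4 + \frac{\frac{-80 - 93}{-142 - 93} - 1906}{4} = -4 + \frac{\frac{1}{-235} \left(-173\right) - 1906}{4} = -4 + \frac{\left(- \frac{1}{235}\right) \left(-173\right) - 1906}{4} = -4 + \frac{\frac{173}{235} - 1906}{4} = -4 + \frac{1}{4} \left(- \frac{447737}{235}\right) = -4 - \frac{447737}{940} = - \frac{451497}{940} \approx -480.32$)
$B + s{\left(x{\left(-8 \right)},-214 \right)} = - \frac{451497}{940} + 68 = - \frac{387577}{940}$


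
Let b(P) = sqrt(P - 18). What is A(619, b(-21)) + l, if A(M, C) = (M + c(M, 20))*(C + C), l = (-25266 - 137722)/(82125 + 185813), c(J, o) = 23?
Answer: -81494/133969 + 1284*I*sqrt(39) ≈ -0.6083 + 8018.6*I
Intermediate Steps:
b(P) = sqrt(-18 + P)
l = -81494/133969 (l = -162988/267938 = -162988*1/267938 = -81494/133969 ≈ -0.60830)
A(M, C) = 2*C*(23 + M) (A(M, C) = (M + 23)*(C + C) = (23 + M)*(2*C) = 2*C*(23 + M))
A(619, b(-21)) + l = 2*sqrt(-18 - 21)*(23 + 619) - 81494/133969 = 2*sqrt(-39)*642 - 81494/133969 = 2*(I*sqrt(39))*642 - 81494/133969 = 1284*I*sqrt(39) - 81494/133969 = -81494/133969 + 1284*I*sqrt(39)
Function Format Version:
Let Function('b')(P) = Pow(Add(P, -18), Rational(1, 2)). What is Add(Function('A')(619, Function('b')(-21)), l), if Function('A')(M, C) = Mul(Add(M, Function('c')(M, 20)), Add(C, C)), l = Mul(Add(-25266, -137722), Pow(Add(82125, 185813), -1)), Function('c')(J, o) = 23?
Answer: Add(Rational(-81494, 133969), Mul(1284, I, Pow(39, Rational(1, 2)))) ≈ Add(-0.60830, Mul(8018.6, I))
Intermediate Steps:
Function('b')(P) = Pow(Add(-18, P), Rational(1, 2))
l = Rational(-81494, 133969) (l = Mul(-162988, Pow(267938, -1)) = Mul(-162988, Rational(1, 267938)) = Rational(-81494, 133969) ≈ -0.60830)
Function('A')(M, C) = Mul(2, C, Add(23, M)) (Function('A')(M, C) = Mul(Add(M, 23), Add(C, C)) = Mul(Add(23, M), Mul(2, C)) = Mul(2, C, Add(23, M)))
Add(Function('A')(619, Function('b')(-21)), l) = Add(Mul(2, Pow(Add(-18, -21), Rational(1, 2)), Add(23, 619)), Rational(-81494, 133969)) = Add(Mul(2, Pow(-39, Rational(1, 2)), 642), Rational(-81494, 133969)) = Add(Mul(2, Mul(I, Pow(39, Rational(1, 2))), 642), Rational(-81494, 133969)) = Add(Mul(1284, I, Pow(39, Rational(1, 2))), Rational(-81494, 133969)) = Add(Rational(-81494, 133969), Mul(1284, I, Pow(39, Rational(1, 2))))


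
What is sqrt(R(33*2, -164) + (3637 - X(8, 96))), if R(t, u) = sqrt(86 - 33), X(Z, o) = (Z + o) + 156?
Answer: sqrt(3377 + sqrt(53)) ≈ 58.175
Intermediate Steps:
X(Z, o) = 156 + Z + o
R(t, u) = sqrt(53)
sqrt(R(33*2, -164) + (3637 - X(8, 96))) = sqrt(sqrt(53) + (3637 - (156 + 8 + 96))) = sqrt(sqrt(53) + (3637 - 1*260)) = sqrt(sqrt(53) + (3637 - 260)) = sqrt(sqrt(53) + 3377) = sqrt(3377 + sqrt(53))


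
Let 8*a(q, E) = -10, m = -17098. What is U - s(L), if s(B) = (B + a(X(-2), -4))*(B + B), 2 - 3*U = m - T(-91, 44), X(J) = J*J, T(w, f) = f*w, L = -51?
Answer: -5785/6 ≈ -964.17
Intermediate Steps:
X(J) = J²
a(q, E) = -5/4 (a(q, E) = (⅛)*(-10) = -5/4)
U = 13096/3 (U = ⅔ - (-17098 - 44*(-91))/3 = ⅔ - (-17098 - 1*(-4004))/3 = ⅔ - (-17098 + 4004)/3 = ⅔ - ⅓*(-13094) = ⅔ + 13094/3 = 13096/3 ≈ 4365.3)
s(B) = 2*B*(-5/4 + B) (s(B) = (B - 5/4)*(B + B) = (-5/4 + B)*(2*B) = 2*B*(-5/4 + B))
U - s(L) = 13096/3 - (-51)*(-5 + 4*(-51))/2 = 13096/3 - (-51)*(-5 - 204)/2 = 13096/3 - (-51)*(-209)/2 = 13096/3 - 1*10659/2 = 13096/3 - 10659/2 = -5785/6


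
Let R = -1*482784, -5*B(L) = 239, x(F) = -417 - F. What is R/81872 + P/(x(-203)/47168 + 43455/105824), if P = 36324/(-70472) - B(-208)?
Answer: 394531903589143238/3569144971458395 ≈ 110.54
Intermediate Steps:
B(L) = -239/5 (B(L) = -1/5*239 = -239/5)
R = -482784
P = 4165297/88090 (P = 36324/(-70472) - 1*(-239/5) = 36324*(-1/70472) + 239/5 = -9081/17618 + 239/5 = 4165297/88090 ≈ 47.285)
R/81872 + P/(x(-203)/47168 + 43455/105824) = -482784/81872 + 4165297/(88090*((-417 - 1*(-203))/47168 + 43455/105824)) = -482784*1/81872 + 4165297/(88090*((-417 + 203)*(1/47168) + 43455*(1/105824))) = -30174/5117 + 4165297/(88090*(-214*1/47168 + 43455/105824)) = -30174/5117 + 4165297/(88090*(-107/23584 + 43455/105824)) = -30174/5117 + 4165297/(88090*(15836243/38996144)) = -30174/5117 + (4165297/88090)*(38996144/15836243) = -30174/5117 + 81215260807384/697507322935 = 394531903589143238/3569144971458395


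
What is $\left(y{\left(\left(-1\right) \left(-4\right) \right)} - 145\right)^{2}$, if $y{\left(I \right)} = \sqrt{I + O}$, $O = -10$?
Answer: $\left(145 - i \sqrt{6}\right)^{2} \approx 21019.0 - 710.35 i$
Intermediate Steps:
$y{\left(I \right)} = \sqrt{-10 + I}$ ($y{\left(I \right)} = \sqrt{I - 10} = \sqrt{-10 + I}$)
$\left(y{\left(\left(-1\right) \left(-4\right) \right)} - 145\right)^{2} = \left(\sqrt{-10 - -4} - 145\right)^{2} = \left(\sqrt{-10 + 4} - 145\right)^{2} = \left(\sqrt{-6} - 145\right)^{2} = \left(i \sqrt{6} - 145\right)^{2} = \left(-145 + i \sqrt{6}\right)^{2}$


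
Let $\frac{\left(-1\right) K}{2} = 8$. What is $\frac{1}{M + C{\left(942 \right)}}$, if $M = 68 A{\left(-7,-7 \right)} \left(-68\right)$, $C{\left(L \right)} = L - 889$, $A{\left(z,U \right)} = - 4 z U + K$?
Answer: $\frac{1}{980341} \approx 1.0201 \cdot 10^{-6}$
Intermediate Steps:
$K = -16$ ($K = \left(-2\right) 8 = -16$)
$A{\left(z,U \right)} = -16 - 4 U z$ ($A{\left(z,U \right)} = - 4 z U - 16 = - 4 U z - 16 = -16 - 4 U z$)
$C{\left(L \right)} = -889 + L$
$M = 980288$ ($M = 68 \left(-16 - \left(-28\right) \left(-7\right)\right) \left(-68\right) = 68 \left(-16 - 196\right) \left(-68\right) = 68 \left(-212\right) \left(-68\right) = \left(-14416\right) \left(-68\right) = 980288$)
$\frac{1}{M + C{\left(942 \right)}} = \frac{1}{980288 + \left(-889 + 942\right)} = \frac{1}{980288 + 53} = \frac{1}{980341}$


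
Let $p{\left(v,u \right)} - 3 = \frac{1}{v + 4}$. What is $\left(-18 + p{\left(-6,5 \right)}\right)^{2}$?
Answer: $\frac{961}{4} \approx 240.25$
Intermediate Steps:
$p{\left(v,u \right)} = 3 + \frac{1}{4 + v}$ ($p{\left(v,u \right)} = 3 + \frac{1}{v + 4} = 3 + \frac{1}{4 + v}$)
$\left(-18 + p{\left(-6,5 \right)}\right)^{2} = \left(-18 + \frac{13 + 3 \left(-6\right)}{4 - 6}\right)^{2} = \left(-18 + \frac{13 - 18}{-2}\right)^{2} = \left(-18 - - \frac{5}{2}\right)^{2} = \left(-18 + \frac{5}{2}\right)^{2} = \left(- \frac{31}{2}\right)^{2} = \frac{961}{4}$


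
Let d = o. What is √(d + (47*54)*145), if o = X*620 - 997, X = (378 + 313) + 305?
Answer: √984533 ≈ 992.24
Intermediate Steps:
X = 996 (X = 691 + 305 = 996)
o = 616523 (o = 996*620 - 997 = 617520 - 997 = 616523)
d = 616523
√(d + (47*54)*145) = √(616523 + (47*54)*145) = √(616523 + 2538*145) = √(616523 + 368010) = √984533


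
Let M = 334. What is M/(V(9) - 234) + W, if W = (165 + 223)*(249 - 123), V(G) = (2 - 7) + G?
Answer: 5621953/115 ≈ 48887.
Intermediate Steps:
V(G) = -5 + G
W = 48888 (W = 388*126 = 48888)
M/(V(9) - 234) + W = 334/((-5 + 9) - 234) + 48888 = 334/(4 - 234) + 48888 = 334/(-230) + 48888 = -1/230*334 + 48888 = -167/115 + 48888 = 5621953/115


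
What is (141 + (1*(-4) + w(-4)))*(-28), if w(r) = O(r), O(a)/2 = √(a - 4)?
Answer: -3836 - 112*I*√2 ≈ -3836.0 - 158.39*I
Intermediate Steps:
O(a) = 2*√(-4 + a) (O(a) = 2*√(a - 4) = 2*√(-4 + a))
w(r) = 2*√(-4 + r)
(141 + (1*(-4) + w(-4)))*(-28) = (141 + (1*(-4) + 2*√(-4 - 4)))*(-28) = (141 + (-4 + 2*√(-8)))*(-28) = (141 + (-4 + 2*(2*I*√2)))*(-28) = (141 + (-4 + 4*I*√2))*(-28) = (137 + 4*I*√2)*(-28) = -3836 - 112*I*√2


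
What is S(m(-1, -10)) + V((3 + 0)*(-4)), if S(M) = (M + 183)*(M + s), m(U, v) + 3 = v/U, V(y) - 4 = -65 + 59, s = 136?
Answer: 27168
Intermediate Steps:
V(y) = -2 (V(y) = 4 + (-65 + 59) = 4 - 6 = -2)
m(U, v) = -3 + v/U
S(M) = (136 + M)*(183 + M) (S(M) = (M + 183)*(M + 136) = (183 + M)*(136 + M) = (136 + M)*(183 + M))
S(m(-1, -10)) + V((3 + 0)*(-4)) = (24888 + (-3 - 10/(-1))**2 + 319*(-3 - 10/(-1))) - 2 = (24888 + (-3 - 10*(-1))**2 + 319*(-3 - 10*(-1))) - 2 = (24888 + (-3 + 10)**2 + 319*(-3 + 10)) - 2 = (24888 + 7**2 + 319*7) - 2 = (24888 + 49 + 2233) - 2 = 27170 - 2 = 27168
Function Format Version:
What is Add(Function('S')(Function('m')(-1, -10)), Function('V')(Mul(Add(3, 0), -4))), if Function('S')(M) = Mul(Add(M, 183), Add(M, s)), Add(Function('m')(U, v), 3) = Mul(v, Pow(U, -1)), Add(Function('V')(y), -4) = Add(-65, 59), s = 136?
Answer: 27168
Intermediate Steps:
Function('V')(y) = -2 (Function('V')(y) = Add(4, Add(-65, 59)) = Add(4, -6) = -2)
Function('m')(U, v) = Add(-3, Mul(v, Pow(U, -1)))
Function('S')(M) = Mul(Add(136, M), Add(183, M)) (Function('S')(M) = Mul(Add(M, 183), Add(M, 136)) = Mul(Add(183, M), Add(136, M)) = Mul(Add(136, M), Add(183, M)))
Add(Function('S')(Function('m')(-1, -10)), Function('V')(Mul(Add(3, 0), -4))) = Add(Add(24888, Pow(Add(-3, Mul(-10, Pow(-1, -1))), 2), Mul(319, Add(-3, Mul(-10, Pow(-1, -1))))), -2) = Add(Add(24888, Pow(Add(-3, Mul(-10, -1)), 2), Mul(319, Add(-3, Mul(-10, -1)))), -2) = Add(Add(24888, Pow(Add(-3, 10), 2), Mul(319, Add(-3, 10))), -2) = Add(Add(24888, Pow(7, 2), Mul(319, 7)), -2) = Add(Add(24888, 49, 2233), -2) = Add(27170, -2) = 27168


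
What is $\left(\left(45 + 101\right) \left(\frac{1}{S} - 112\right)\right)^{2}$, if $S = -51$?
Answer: $\frac{695719473604}{2601} \approx 2.6748 \cdot 10^{8}$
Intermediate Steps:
$\left(\left(45 + 101\right) \left(\frac{1}{S} - 112\right)\right)^{2} = \left(\left(45 + 101\right) \left(\frac{1}{-51} - 112\right)\right)^{2} = \left(146 \left(- \frac{1}{51} - 112\right)\right)^{2} = \left(146 \left(- \frac{5713}{51}\right)\right)^{2} = \left(- \frac{834098}{51}\right)^{2} = \frac{695719473604}{2601}$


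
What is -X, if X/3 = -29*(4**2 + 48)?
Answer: 5568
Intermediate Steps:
X = -5568 (X = 3*(-29*(4**2 + 48)) = 3*(-29*(16 + 48)) = 3*(-29*64) = 3*(-1856) = -5568)
-X = -1*(-5568) = 5568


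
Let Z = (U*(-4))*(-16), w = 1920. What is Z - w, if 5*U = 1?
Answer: -9536/5 ≈ -1907.2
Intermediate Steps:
U = 1/5 (U = (1/5)*1 = 1/5 ≈ 0.20000)
Z = 64/5 (Z = ((1/5)*(-4))*(-16) = -4/5*(-16) = 64/5 ≈ 12.800)
Z - w = 64/5 - 1*1920 = 64/5 - 1920 = -9536/5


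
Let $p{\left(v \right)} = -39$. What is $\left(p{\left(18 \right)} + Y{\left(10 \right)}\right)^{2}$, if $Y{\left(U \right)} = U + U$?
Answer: $361$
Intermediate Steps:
$Y{\left(U \right)} = 2 U$
$\left(p{\left(18 \right)} + Y{\left(10 \right)}\right)^{2} = \left(-39 + 2 \cdot 10\right)^{2} = \left(-39 + 20\right)^{2} = \left(-19\right)^{2} = 361$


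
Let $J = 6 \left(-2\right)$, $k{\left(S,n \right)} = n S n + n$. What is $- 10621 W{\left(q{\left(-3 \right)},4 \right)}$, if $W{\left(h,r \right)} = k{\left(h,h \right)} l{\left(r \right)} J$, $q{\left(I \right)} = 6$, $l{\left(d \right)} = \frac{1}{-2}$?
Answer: $-14147172$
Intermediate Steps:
$l{\left(d \right)} = - \frac{1}{2}$
$k{\left(S,n \right)} = n + S n^{2}$ ($k{\left(S,n \right)} = S n n + n = S n^{2} + n = n + S n^{2}$)
$J = -12$
$W{\left(h,r \right)} = 6 h \left(1 + h^{2}\right)$ ($W{\left(h,r \right)} = h \left(1 + h h\right) \left(- \frac{1}{2}\right) \left(-12\right) = h \left(1 + h^{2}\right) \left(- \frac{1}{2}\right) \left(-12\right) = - \frac{h \left(1 + h^{2}\right)}{2} \left(-12\right) = 6 h \left(1 + h^{2}\right)$)
$- 10621 W{\left(q{\left(-3 \right)},4 \right)} = - 10621 \cdot 6 \cdot 6 \left(1 + 6^{2}\right) = - 10621 \cdot 6 \cdot 6 \left(1 + 36\right) = - 10621 \cdot 6 \cdot 6 \cdot 37 = \left(-10621\right) 1332 = -14147172$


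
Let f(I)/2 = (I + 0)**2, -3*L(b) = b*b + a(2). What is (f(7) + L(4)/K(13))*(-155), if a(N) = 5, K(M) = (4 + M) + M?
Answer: -90923/6 ≈ -15154.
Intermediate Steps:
K(M) = 4 + 2*M
L(b) = -5/3 - b**2/3 (L(b) = -(b*b + 5)/3 = -(b**2 + 5)/3 = -(5 + b**2)/3 = -5/3 - b**2/3)
f(I) = 2*I**2 (f(I) = 2*(I + 0)**2 = 2*I**2)
(f(7) + L(4)/K(13))*(-155) = (2*7**2 + (-5/3 - 1/3*4**2)/(4 + 2*13))*(-155) = (2*49 + (-5/3 - 1/3*16)/(4 + 26))*(-155) = (98 + (-5/3 - 16/3)/30)*(-155) = (98 - 7*1/30)*(-155) = (98 - 7/30)*(-155) = (2933/30)*(-155) = -90923/6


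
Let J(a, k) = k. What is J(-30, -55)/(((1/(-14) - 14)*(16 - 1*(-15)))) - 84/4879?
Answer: 463406/4256579 ≈ 0.10887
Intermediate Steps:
J(-30, -55)/(((1/(-14) - 14)*(16 - 1*(-15)))) - 84/4879 = -55*1/((16 - 1*(-15))*(1/(-14) - 14)) - 84/4879 = -55*1/((16 + 15)*(-1/14 - 14)) - 84*1/4879 = -55/((-197/14*31)) - 12/697 = -55/(-6107/14) - 12/697 = -55*(-14/6107) - 12/697 = 770/6107 - 12/697 = 463406/4256579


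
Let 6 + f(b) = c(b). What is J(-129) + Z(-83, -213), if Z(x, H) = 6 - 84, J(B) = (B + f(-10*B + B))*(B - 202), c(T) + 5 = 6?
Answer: 44276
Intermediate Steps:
c(T) = 1 (c(T) = -5 + 6 = 1)
f(b) = -5 (f(b) = -6 + 1 = -5)
J(B) = (-202 + B)*(-5 + B) (J(B) = (B - 5)*(B - 202) = (-5 + B)*(-202 + B) = (-202 + B)*(-5 + B))
Z(x, H) = -78
J(-129) + Z(-83, -213) = (1010 + (-129)² - 207*(-129)) - 78 = (1010 + 16641 + 26703) - 78 = 44354 - 78 = 44276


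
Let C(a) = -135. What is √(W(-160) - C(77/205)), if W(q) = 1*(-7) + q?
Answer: 4*I*√2 ≈ 5.6569*I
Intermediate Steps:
W(q) = -7 + q
√(W(-160) - C(77/205)) = √((-7 - 160) - 1*(-135)) = √(-167 + 135) = √(-32) = 4*I*√2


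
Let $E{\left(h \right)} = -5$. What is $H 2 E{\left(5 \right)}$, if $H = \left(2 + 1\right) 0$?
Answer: $0$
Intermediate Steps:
$H = 0$ ($H = 3 \cdot 0 = 0$)
$H 2 E{\left(5 \right)} = 0 \cdot 2 \left(-5\right) = 0 \left(-5\right) = 0$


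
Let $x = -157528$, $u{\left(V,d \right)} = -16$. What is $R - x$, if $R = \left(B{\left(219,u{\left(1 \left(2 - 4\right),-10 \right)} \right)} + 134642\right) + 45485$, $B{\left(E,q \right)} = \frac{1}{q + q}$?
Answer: $\frac{10804959}{32} \approx 3.3766 \cdot 10^{5}$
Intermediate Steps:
$B{\left(E,q \right)} = \frac{1}{2 q}$
$R = \frac{5764063}{32}$ ($R = \left(\frac{1}{2 \left(-16\right)} + 134642\right) + 45485 = \left(\frac{1}{2} \left(- \frac{1}{16}\right) + 134642\right) + 45485 = \left(- \frac{1}{32} + 134642\right) + 45485 = \frac{4308543}{32} + 45485 = \frac{5764063}{32} \approx 1.8013 \cdot 10^{5}$)
$R - x = \frac{5764063}{32} - -157528 = \frac{5764063}{32} + 157528 = \frac{10804959}{32}$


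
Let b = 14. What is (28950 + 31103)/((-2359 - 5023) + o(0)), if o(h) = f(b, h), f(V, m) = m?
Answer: -60053/7382 ≈ -8.1351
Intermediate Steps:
o(h) = h
(28950 + 31103)/((-2359 - 5023) + o(0)) = (28950 + 31103)/((-2359 - 5023) + 0) = 60053/(-7382 + 0) = 60053/(-7382) = 60053*(-1/7382) = -60053/7382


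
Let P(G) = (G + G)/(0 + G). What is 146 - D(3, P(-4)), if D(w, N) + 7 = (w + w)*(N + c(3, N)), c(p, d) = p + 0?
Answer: 123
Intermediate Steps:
c(p, d) = p
P(G) = 2 (P(G) = (2*G)/G = 2)
D(w, N) = -7 + 2*w*(3 + N) (D(w, N) = -7 + (w + w)*(N + 3) = -7 + (2*w)*(3 + N) = -7 + 2*w*(3 + N))
146 - D(3, P(-4)) = 146 - (-7 + 6*3 + 2*2*3) = 146 - (-7 + 18 + 12) = 146 - 1*23 = 146 - 23 = 123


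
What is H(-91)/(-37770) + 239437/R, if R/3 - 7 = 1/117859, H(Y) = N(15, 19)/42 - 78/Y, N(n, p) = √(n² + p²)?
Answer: 1243505721726853/109062725730 - √586/1586340 ≈ 11402.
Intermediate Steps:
H(Y) = -78/Y + √586/42 (H(Y) = √(15² + 19²)/42 - 78/Y = √(225 + 361)*(1/42) - 78/Y = √586*(1/42) - 78/Y = √586/42 - 78/Y = -78/Y + √586/42)
R = 2475042/117859 (R = 21 + 3/117859 = 2475042/117859 ≈ 21.000)
H(-91)/(-37770) + 239437/R = (-78/(-91) + √586/42)/(-37770) + 239437/(2475042/117859) = (-78*(-1/91) + √586/42)*(-1/37770) + 239437*(117859/2475042) = (6/7 + √586/42)*(-1/37770) + 28219805383/2475042 = (-1/44065 - √586/1586340) + 28219805383/2475042 = 1243505721726853/109062725730 - √586/1586340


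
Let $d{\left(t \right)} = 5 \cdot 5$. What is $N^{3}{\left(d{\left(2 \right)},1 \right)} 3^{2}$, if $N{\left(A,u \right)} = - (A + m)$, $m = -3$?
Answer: $-95832$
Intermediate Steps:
$d{\left(t \right)} = 25$
$N{\left(A,u \right)} = 3 - A$ ($N{\left(A,u \right)} = - (A - 3) = - (-3 + A) = 3 - A$)
$N^{3}{\left(d{\left(2 \right)},1 \right)} 3^{2} = \left(3 - 25\right)^{3} \cdot 3^{2} = \left(3 - 25\right)^{3} \cdot 9 = \left(-22\right)^{3} \cdot 9 = \left(-10648\right) 9 = -95832$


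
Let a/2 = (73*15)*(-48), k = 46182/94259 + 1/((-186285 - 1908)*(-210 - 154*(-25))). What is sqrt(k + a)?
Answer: I*sqrt(905510145384200362195164423630)/2934978986940 ≈ 324.22*I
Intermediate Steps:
k = 31635709924381/64569537712680 (k = 46182*(1/94259) + 1/((-188193)*(-210 + 3850)) = 46182/94259 - 1/188193/3640 = 46182/94259 - 1/188193*1/3640 = 46182/94259 - 1/685022520 = 31635709924381/64569537712680 ≈ 0.48995)
a = -105120 (a = 2*((73*15)*(-48)) = 2*(1095*(-48)) = 2*(-52560) = -105120)
sqrt(k + a) = sqrt(31635709924381/64569537712680 - 105120) = sqrt(-6787518168646997219/64569537712680) = I*sqrt(905510145384200362195164423630)/2934978986940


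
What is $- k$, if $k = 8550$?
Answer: $-8550$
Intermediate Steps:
$- k = \left(-1\right) 8550 = -8550$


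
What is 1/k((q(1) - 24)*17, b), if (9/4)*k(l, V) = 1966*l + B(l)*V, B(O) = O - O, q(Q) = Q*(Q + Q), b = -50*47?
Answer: -9/2941136 ≈ -3.0600e-6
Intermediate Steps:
b = -2350
q(Q) = 2*Q² (q(Q) = Q*(2*Q) = 2*Q²)
B(O) = 0
k(l, V) = 7864*l/9 (k(l, V) = 4*(1966*l + 0*V)/9 = 4*(1966*l + 0)/9 = 4*(1966*l)/9 = 7864*l/9)
1/k((q(1) - 24)*17, b) = 1/(7864*((2*1² - 24)*17)/9) = 1/(7864*((2*1 - 24)*17)/9) = 1/(7864*((2 - 24)*17)/9) = 1/(7864*(-22*17)/9) = 1/((7864/9)*(-374)) = 1/(-2941136/9) = -9/2941136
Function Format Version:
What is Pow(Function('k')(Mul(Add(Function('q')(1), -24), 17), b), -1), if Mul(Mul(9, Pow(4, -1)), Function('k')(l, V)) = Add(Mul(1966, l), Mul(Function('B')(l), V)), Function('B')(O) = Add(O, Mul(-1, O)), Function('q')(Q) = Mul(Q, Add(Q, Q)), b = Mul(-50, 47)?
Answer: Rational(-9, 2941136) ≈ -3.0600e-6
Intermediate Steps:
b = -2350
Function('q')(Q) = Mul(2, Pow(Q, 2)) (Function('q')(Q) = Mul(Q, Mul(2, Q)) = Mul(2, Pow(Q, 2)))
Function('B')(O) = 0
Function('k')(l, V) = Mul(Rational(7864, 9), l) (Function('k')(l, V) = Mul(Rational(4, 9), Add(Mul(1966, l), Mul(0, V))) = Mul(Rational(4, 9), Add(Mul(1966, l), 0)) = Mul(Rational(4, 9), Mul(1966, l)) = Mul(Rational(7864, 9), l))
Pow(Function('k')(Mul(Add(Function('q')(1), -24), 17), b), -1) = Pow(Mul(Rational(7864, 9), Mul(Add(Mul(2, Pow(1, 2)), -24), 17)), -1) = Pow(Mul(Rational(7864, 9), Mul(Add(Mul(2, 1), -24), 17)), -1) = Pow(Mul(Rational(7864, 9), Mul(Add(2, -24), 17)), -1) = Pow(Mul(Rational(7864, 9), Mul(-22, 17)), -1) = Pow(Mul(Rational(7864, 9), -374), -1) = Pow(Rational(-2941136, 9), -1) = Rational(-9, 2941136)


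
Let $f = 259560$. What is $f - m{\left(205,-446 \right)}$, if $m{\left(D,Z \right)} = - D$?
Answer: $259765$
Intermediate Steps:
$f - m{\left(205,-446 \right)} = 259560 - \left(-1\right) 205 = 259560 - -205 = 259560 + 205 = 259765$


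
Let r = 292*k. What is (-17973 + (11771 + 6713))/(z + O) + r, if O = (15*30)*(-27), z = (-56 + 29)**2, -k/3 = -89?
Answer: 890426333/11421 ≈ 77964.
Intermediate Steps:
k = 267 (k = -3*(-89) = 267)
z = 729 (z = (-27)**2 = 729)
O = -12150 (O = 450*(-27) = -12150)
r = 77964 (r = 292*267 = 77964)
(-17973 + (11771 + 6713))/(z + O) + r = (-17973 + (11771 + 6713))/(729 - 12150) + 77964 = (-17973 + 18484)/(-11421) + 77964 = 511*(-1/11421) + 77964 = -511/11421 + 77964 = 890426333/11421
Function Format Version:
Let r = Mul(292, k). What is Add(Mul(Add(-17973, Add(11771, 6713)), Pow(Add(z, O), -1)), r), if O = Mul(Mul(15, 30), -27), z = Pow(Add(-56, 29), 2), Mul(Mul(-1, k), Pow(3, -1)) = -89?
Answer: Rational(890426333, 11421) ≈ 77964.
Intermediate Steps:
k = 267 (k = Mul(-3, -89) = 267)
z = 729 (z = Pow(-27, 2) = 729)
O = -12150 (O = Mul(450, -27) = -12150)
r = 77964 (r = Mul(292, 267) = 77964)
Add(Mul(Add(-17973, Add(11771, 6713)), Pow(Add(z, O), -1)), r) = Add(Mul(Add(-17973, Add(11771, 6713)), Pow(Add(729, -12150), -1)), 77964) = Add(Mul(Add(-17973, 18484), Pow(-11421, -1)), 77964) = Add(Mul(511, Rational(-1, 11421)), 77964) = Add(Rational(-511, 11421), 77964) = Rational(890426333, 11421)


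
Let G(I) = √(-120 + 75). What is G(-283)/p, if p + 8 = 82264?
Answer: 3*I*√5/82256 ≈ 8.1553e-5*I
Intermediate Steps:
G(I) = 3*I*√5 (G(I) = √(-45) = 3*I*√5)
p = 82256 (p = -8 + 82264 = 82256)
G(-283)/p = (3*I*√5)/82256 = (3*I*√5)*(1/82256) = 3*I*√5/82256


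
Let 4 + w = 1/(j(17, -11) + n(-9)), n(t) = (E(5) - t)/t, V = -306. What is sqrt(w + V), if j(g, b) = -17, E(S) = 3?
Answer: I*sqrt(937915)/55 ≈ 17.608*I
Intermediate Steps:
n(t) = (3 - t)/t
w = -223/55 (w = -4 + 1/(-17 + (3 - 1*(-9))/(-9)) = -4 + 1/(-17 - (3 + 9)/9) = -4 + 1/(-17 - 1/9*12) = -4 + 1/(-17 - 4/3) = -4 + 1/(-55/3) = -4 - 3/55 = -223/55 ≈ -4.0545)
sqrt(w + V) = sqrt(-223/55 - 306) = sqrt(-17053/55) = I*sqrt(937915)/55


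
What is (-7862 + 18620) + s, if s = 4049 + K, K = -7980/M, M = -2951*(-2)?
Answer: 43691467/2951 ≈ 14806.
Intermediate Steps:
M = 5902
K = -3990/2951 (K = -7980/5902 = -7980*1/5902 = -3990/2951 ≈ -1.3521)
s = 11944609/2951 (s = 4049 - 3990/2951 = 11944609/2951 ≈ 4047.6)
(-7862 + 18620) + s = (-7862 + 18620) + 11944609/2951 = 10758 + 11944609/2951 = 43691467/2951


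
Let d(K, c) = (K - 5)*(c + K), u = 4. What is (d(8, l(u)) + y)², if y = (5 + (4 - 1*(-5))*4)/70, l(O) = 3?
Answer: 5527201/4900 ≈ 1128.0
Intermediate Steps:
y = 41/70 (y = (5 + (4 + 5)*4)*(1/70) = (5 + 9*4)*(1/70) = (5 + 36)*(1/70) = 41*(1/70) = 41/70 ≈ 0.58571)
d(K, c) = (-5 + K)*(K + c)
(d(8, l(u)) + y)² = ((8² - 5*8 - 5*3 + 8*3) + 41/70)² = ((64 - 40 - 15 + 24) + 41/70)² = (33 + 41/70)² = (2351/70)² = 5527201/4900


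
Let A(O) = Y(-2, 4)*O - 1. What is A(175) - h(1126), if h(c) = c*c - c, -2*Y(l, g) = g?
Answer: -1267101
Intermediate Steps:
Y(l, g) = -g/2
h(c) = c² - c
A(O) = -1 - 2*O (A(O) = (-½*4)*O - 1 = -2*O - 1 = -1 - 2*O)
A(175) - h(1126) = (-1 - 2*175) - 1126*(-1 + 1126) = (-1 - 350) - 1126*1125 = -351 - 1*1266750 = -351 - 1266750 = -1267101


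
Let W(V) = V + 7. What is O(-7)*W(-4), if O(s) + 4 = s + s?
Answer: -54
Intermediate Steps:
O(s) = -4 + 2*s (O(s) = -4 + (s + s) = -4 + 2*s)
W(V) = 7 + V
O(-7)*W(-4) = (-4 + 2*(-7))*(7 - 4) = (-4 - 14)*3 = -18*3 = -54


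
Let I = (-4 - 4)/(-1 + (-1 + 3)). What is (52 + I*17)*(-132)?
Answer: 11088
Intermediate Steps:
I = -8 (I = -8/(-1 + 2) = -8/1 = -8*1 = -8)
(52 + I*17)*(-132) = (52 - 8*17)*(-132) = (52 - 136)*(-132) = -84*(-132) = 11088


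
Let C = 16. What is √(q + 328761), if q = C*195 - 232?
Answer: √331649 ≈ 575.89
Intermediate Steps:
q = 2888 (q = 16*195 - 232 = 3120 - 232 = 2888)
√(q + 328761) = √(2888 + 328761) = √331649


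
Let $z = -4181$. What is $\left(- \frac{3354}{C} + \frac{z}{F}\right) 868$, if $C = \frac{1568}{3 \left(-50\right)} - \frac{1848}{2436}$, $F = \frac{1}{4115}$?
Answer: $- \frac{182084406459760}{12193} \approx -1.4934 \cdot 10^{10}$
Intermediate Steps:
$F = \frac{1}{4115} \approx 0.00024301$
$C = - \frac{24386}{2175}$ ($C = \frac{1568}{-150} - \frac{22}{29} = 1568 \left(- \frac{1}{150}\right) - \frac{22}{29} = - \frac{784}{75} - \frac{22}{29} = - \frac{24386}{2175} \approx -11.212$)
$\left(- \frac{3354}{C} + \frac{z}{F}\right) 868 = \left(- \frac{3354}{- \frac{24386}{2175}} - 4181 \frac{1}{\frac{1}{4115}}\right) 868 = \left(\left(-3354\right) \left(- \frac{2175}{24386}\right) - 17204815\right) 868 = \left(\frac{3647475}{12193} - 17204815\right) 868 = \left(- \frac{209774661820}{12193}\right) 868 = - \frac{182084406459760}{12193}$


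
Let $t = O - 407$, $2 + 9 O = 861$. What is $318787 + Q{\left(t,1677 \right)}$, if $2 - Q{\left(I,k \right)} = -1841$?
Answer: $320630$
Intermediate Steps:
$O = \frac{859}{9}$ ($O = - \frac{2}{9} + \frac{1}{9} \cdot 861 = - \frac{2}{9} + \frac{287}{3} = \frac{859}{9} \approx 95.444$)
$t = - \frac{2804}{9}$ ($t = \frac{859}{9} - 407 = - \frac{2804}{9} \approx -311.56$)
$Q{\left(I,k \right)} = 1843$ ($Q{\left(I,k \right)} = 2 - -1841 = 2 + 1841 = 1843$)
$318787 + Q{\left(t,1677 \right)} = 318787 + 1843 = 320630$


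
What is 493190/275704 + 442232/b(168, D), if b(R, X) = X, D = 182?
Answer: 335205747/137852 ≈ 2431.6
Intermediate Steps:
493190/275704 + 442232/b(168, D) = 493190/275704 + 442232/182 = 493190*(1/275704) + 442232*(1/182) = 246595/137852 + 31588/13 = 335205747/137852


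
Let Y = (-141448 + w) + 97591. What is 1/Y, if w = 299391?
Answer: 1/255534 ≈ 3.9134e-6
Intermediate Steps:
Y = 255534 (Y = (-141448 + 299391) + 97591 = 157943 + 97591 = 255534)
1/Y = 1/255534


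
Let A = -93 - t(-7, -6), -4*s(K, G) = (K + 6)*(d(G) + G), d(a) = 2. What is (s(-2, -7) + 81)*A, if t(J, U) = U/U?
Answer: -8084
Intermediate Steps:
t(J, U) = 1
s(K, G) = -(2 + G)*(6 + K)/4 (s(K, G) = -(K + 6)*(2 + G)/4 = -(6 + K)*(2 + G)/4 = -(2 + G)*(6 + K)/4)
A = -94 (A = -93 - 1*1 = -93 - 1 = -94)
(s(-2, -7) + 81)*A = ((-3 - 3/2*(-7) - ½*(-2) - ¼*(-7)*(-2)) + 81)*(-94) = ((-3 + 21/2 + 1 - 7/2) + 81)*(-94) = (5 + 81)*(-94) = 86*(-94) = -8084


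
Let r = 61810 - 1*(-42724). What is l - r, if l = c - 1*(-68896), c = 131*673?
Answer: 52525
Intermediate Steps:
c = 88163
l = 157059 (l = 88163 - 1*(-68896) = 88163 + 68896 = 157059)
r = 104534 (r = 61810 + 42724 = 104534)
l - r = 157059 - 1*104534 = 157059 - 104534 = 52525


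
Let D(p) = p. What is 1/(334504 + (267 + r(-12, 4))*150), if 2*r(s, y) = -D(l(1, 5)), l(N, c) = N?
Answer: 1/374479 ≈ 2.6704e-6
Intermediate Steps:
r(s, y) = -½ (r(s, y) = (-1*1)/2 = (½)*(-1) = -½)
1/(334504 + (267 + r(-12, 4))*150) = 1/(334504 + (267 - ½)*150) = 1/(334504 + (533/2)*150) = 1/(334504 + 39975) = 1/374479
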